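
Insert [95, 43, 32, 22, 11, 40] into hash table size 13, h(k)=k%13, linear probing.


Insert 95: h=4 -> slot 4
Insert 43: h=4, 1 probes -> slot 5
Insert 32: h=6 -> slot 6
Insert 22: h=9 -> slot 9
Insert 11: h=11 -> slot 11
Insert 40: h=1 -> slot 1

Table: [None, 40, None, None, 95, 43, 32, None, None, 22, None, 11, None]


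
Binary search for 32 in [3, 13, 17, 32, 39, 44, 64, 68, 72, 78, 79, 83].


Step 1: lo=0, hi=11, mid=5, val=44
Step 2: lo=0, hi=4, mid=2, val=17
Step 3: lo=3, hi=4, mid=3, val=32

Found at index 3


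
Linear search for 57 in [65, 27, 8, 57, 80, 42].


i=0: 65!=57
i=1: 27!=57
i=2: 8!=57
i=3: 57==57 found!

Found at 3, 4 comps


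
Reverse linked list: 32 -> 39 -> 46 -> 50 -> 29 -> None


Step 1: curr=32, set curr.next=prev(None) | reversed so far: 32
Step 2: curr=39, set curr.next=prev(32) | reversed so far: 39 -> 32
Step 3: curr=46, set curr.next=prev(39) | reversed so far: 46 -> 39 -> 32
Step 4: curr=50, set curr.next=prev(46) | reversed so far: 50 -> 46 -> 39 -> 32
Step 5: curr=29, set curr.next=prev(50) | reversed so far: 29 -> 50 -> 46 -> 39 -> 32

29 -> 50 -> 46 -> 39 -> 32 -> None


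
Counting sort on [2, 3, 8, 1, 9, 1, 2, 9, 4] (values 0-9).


Input: [2, 3, 8, 1, 9, 1, 2, 9, 4]
Counts: [0, 2, 2, 1, 1, 0, 0, 0, 1, 2]

Sorted: [1, 1, 2, 2, 3, 4, 8, 9, 9]


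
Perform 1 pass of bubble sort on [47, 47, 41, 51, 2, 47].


Initial: [47, 47, 41, 51, 2, 47]
Pass 1: [47, 41, 47, 2, 47, 51] (3 swaps)

After 1 pass: [47, 41, 47, 2, 47, 51]


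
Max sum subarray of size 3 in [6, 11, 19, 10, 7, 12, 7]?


[0:3]: 36
[1:4]: 40
[2:5]: 36
[3:6]: 29
[4:7]: 26

Max: 40 at [1:4]


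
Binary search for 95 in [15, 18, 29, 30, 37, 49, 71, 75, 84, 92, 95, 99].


Step 1: lo=0, hi=11, mid=5, val=49
Step 2: lo=6, hi=11, mid=8, val=84
Step 3: lo=9, hi=11, mid=10, val=95

Found at index 10


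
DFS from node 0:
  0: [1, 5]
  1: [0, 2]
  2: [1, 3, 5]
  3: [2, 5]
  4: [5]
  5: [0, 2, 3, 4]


Visit 0, push [5, 1]
Visit 1, push [2]
Visit 2, push [5, 3]
Visit 3, push [5]
Visit 5, push [4]
Visit 4, push []

DFS order: [0, 1, 2, 3, 5, 4]


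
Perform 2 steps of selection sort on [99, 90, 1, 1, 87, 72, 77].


Initial: [99, 90, 1, 1, 87, 72, 77]
Step 1: min=1 at 2
  Swap: [1, 90, 99, 1, 87, 72, 77]
Step 2: min=1 at 3
  Swap: [1, 1, 99, 90, 87, 72, 77]

After 2 steps: [1, 1, 99, 90, 87, 72, 77]


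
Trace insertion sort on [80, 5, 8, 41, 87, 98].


Initial: [80, 5, 8, 41, 87, 98]
Insert 5: [5, 80, 8, 41, 87, 98]
Insert 8: [5, 8, 80, 41, 87, 98]
Insert 41: [5, 8, 41, 80, 87, 98]
Insert 87: [5, 8, 41, 80, 87, 98]
Insert 98: [5, 8, 41, 80, 87, 98]

Sorted: [5, 8, 41, 80, 87, 98]


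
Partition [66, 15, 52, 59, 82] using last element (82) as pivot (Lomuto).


Pivot: 82
  66 <= 82: advance i (no swap)
  15 <= 82: advance i (no swap)
  52 <= 82: advance i (no swap)
  59 <= 82: advance i (no swap)
Place pivot at 4: [66, 15, 52, 59, 82]

Partitioned: [66, 15, 52, 59, 82]


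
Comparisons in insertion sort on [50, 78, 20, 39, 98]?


Algorithm: insertion sort
Input: [50, 78, 20, 39, 98]
Sorted: [20, 39, 50, 78, 98]

7


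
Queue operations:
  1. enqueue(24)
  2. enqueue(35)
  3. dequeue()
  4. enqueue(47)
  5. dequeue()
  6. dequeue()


enqueue(24) -> [24]
enqueue(35) -> [24, 35]
dequeue()->24, [35]
enqueue(47) -> [35, 47]
dequeue()->35, [47]
dequeue()->47, []

Final queue: []


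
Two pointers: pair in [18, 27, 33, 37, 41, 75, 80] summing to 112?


lo=0(18)+hi=6(80)=98
lo=1(27)+hi=6(80)=107
lo=2(33)+hi=6(80)=113
lo=2(33)+hi=5(75)=108
lo=3(37)+hi=5(75)=112

Yes: 37+75=112


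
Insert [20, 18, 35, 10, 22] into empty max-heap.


Insert 20: [20]
Insert 18: [20, 18]
Insert 35: [35, 18, 20]
Insert 10: [35, 18, 20, 10]
Insert 22: [35, 22, 20, 10, 18]

Final heap: [35, 22, 20, 10, 18]


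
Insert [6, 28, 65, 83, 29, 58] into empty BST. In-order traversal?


Insert 6: root
Insert 28: R from 6
Insert 65: R from 6 -> R from 28
Insert 83: R from 6 -> R from 28 -> R from 65
Insert 29: R from 6 -> R from 28 -> L from 65
Insert 58: R from 6 -> R from 28 -> L from 65 -> R from 29

In-order: [6, 28, 29, 58, 65, 83]


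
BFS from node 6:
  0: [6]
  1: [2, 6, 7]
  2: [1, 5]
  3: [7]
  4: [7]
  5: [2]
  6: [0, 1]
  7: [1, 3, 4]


Visit 6, enqueue [0, 1]
Visit 0, enqueue []
Visit 1, enqueue [2, 7]
Visit 2, enqueue [5]
Visit 7, enqueue [3, 4]
Visit 5, enqueue []
Visit 3, enqueue []
Visit 4, enqueue []

BFS order: [6, 0, 1, 2, 7, 5, 3, 4]


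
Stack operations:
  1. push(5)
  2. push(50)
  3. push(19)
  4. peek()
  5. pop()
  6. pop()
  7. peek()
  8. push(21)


push(5) -> [5]
push(50) -> [5, 50]
push(19) -> [5, 50, 19]
peek()->19
pop()->19, [5, 50]
pop()->50, [5]
peek()->5
push(21) -> [5, 21]

Final stack: [5, 21]


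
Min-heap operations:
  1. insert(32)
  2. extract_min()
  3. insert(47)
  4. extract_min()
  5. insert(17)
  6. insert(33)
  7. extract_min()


insert(32) -> [32]
extract_min()->32, []
insert(47) -> [47]
extract_min()->47, []
insert(17) -> [17]
insert(33) -> [17, 33]
extract_min()->17, [33]

Final heap: [33]


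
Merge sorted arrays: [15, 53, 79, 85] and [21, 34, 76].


Take 15 from A
Take 21 from B
Take 34 from B
Take 53 from A
Take 76 from B

Merged: [15, 21, 34, 53, 76, 79, 85]


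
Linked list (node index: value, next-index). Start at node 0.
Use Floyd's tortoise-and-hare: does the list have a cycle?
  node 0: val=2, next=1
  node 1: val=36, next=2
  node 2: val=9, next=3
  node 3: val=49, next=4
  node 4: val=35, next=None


Floyd's tortoise (slow, +1) and hare (fast, +2):
  init: slow=0, fast=0
  step 1: slow=1, fast=2
  step 2: slow=2, fast=4
  step 3: fast -> None, no cycle

Cycle: no


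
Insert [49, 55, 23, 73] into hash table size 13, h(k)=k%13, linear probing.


Insert 49: h=10 -> slot 10
Insert 55: h=3 -> slot 3
Insert 23: h=10, 1 probes -> slot 11
Insert 73: h=8 -> slot 8

Table: [None, None, None, 55, None, None, None, None, 73, None, 49, 23, None]


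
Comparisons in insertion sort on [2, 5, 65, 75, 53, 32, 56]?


Algorithm: insertion sort
Input: [2, 5, 65, 75, 53, 32, 56]
Sorted: [2, 5, 32, 53, 56, 65, 75]

13


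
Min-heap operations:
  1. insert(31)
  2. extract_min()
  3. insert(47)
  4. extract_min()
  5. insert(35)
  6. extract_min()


insert(31) -> [31]
extract_min()->31, []
insert(47) -> [47]
extract_min()->47, []
insert(35) -> [35]
extract_min()->35, []

Final heap: []


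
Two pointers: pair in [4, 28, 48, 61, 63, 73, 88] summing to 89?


lo=0(4)+hi=6(88)=92
lo=0(4)+hi=5(73)=77
lo=1(28)+hi=5(73)=101
lo=1(28)+hi=4(63)=91
lo=1(28)+hi=3(61)=89

Yes: 28+61=89


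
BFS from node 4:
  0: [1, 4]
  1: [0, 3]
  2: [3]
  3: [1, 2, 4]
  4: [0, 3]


Visit 4, enqueue [0, 3]
Visit 0, enqueue [1]
Visit 3, enqueue [2]
Visit 1, enqueue []
Visit 2, enqueue []

BFS order: [4, 0, 3, 1, 2]


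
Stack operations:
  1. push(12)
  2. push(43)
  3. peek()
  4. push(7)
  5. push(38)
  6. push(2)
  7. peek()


push(12) -> [12]
push(43) -> [12, 43]
peek()->43
push(7) -> [12, 43, 7]
push(38) -> [12, 43, 7, 38]
push(2) -> [12, 43, 7, 38, 2]
peek()->2

Final stack: [12, 43, 7, 38, 2]


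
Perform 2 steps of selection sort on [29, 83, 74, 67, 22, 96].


Initial: [29, 83, 74, 67, 22, 96]
Step 1: min=22 at 4
  Swap: [22, 83, 74, 67, 29, 96]
Step 2: min=29 at 4
  Swap: [22, 29, 74, 67, 83, 96]

After 2 steps: [22, 29, 74, 67, 83, 96]


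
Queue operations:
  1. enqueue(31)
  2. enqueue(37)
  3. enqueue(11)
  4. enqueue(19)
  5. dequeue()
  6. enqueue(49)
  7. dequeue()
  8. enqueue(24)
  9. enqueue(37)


enqueue(31) -> [31]
enqueue(37) -> [31, 37]
enqueue(11) -> [31, 37, 11]
enqueue(19) -> [31, 37, 11, 19]
dequeue()->31, [37, 11, 19]
enqueue(49) -> [37, 11, 19, 49]
dequeue()->37, [11, 19, 49]
enqueue(24) -> [11, 19, 49, 24]
enqueue(37) -> [11, 19, 49, 24, 37]

Final queue: [11, 19, 49, 24, 37]


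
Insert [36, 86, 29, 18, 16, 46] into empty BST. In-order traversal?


Insert 36: root
Insert 86: R from 36
Insert 29: L from 36
Insert 18: L from 36 -> L from 29
Insert 16: L from 36 -> L from 29 -> L from 18
Insert 46: R from 36 -> L from 86

In-order: [16, 18, 29, 36, 46, 86]


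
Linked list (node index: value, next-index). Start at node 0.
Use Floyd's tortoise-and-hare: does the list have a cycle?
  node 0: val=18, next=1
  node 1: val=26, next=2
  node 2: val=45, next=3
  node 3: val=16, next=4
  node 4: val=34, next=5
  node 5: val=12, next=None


Floyd's tortoise (slow, +1) and hare (fast, +2):
  init: slow=0, fast=0
  step 1: slow=1, fast=2
  step 2: slow=2, fast=4
  step 3: fast 4->5->None, no cycle

Cycle: no


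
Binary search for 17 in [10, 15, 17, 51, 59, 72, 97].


Step 1: lo=0, hi=6, mid=3, val=51
Step 2: lo=0, hi=2, mid=1, val=15
Step 3: lo=2, hi=2, mid=2, val=17

Found at index 2


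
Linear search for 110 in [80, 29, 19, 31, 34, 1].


i=0: 80!=110
i=1: 29!=110
i=2: 19!=110
i=3: 31!=110
i=4: 34!=110
i=5: 1!=110

Not found, 6 comps


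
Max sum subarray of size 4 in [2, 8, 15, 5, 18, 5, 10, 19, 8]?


[0:4]: 30
[1:5]: 46
[2:6]: 43
[3:7]: 38
[4:8]: 52
[5:9]: 42

Max: 52 at [4:8]


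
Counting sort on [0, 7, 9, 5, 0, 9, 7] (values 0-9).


Input: [0, 7, 9, 5, 0, 9, 7]
Counts: [2, 0, 0, 0, 0, 1, 0, 2, 0, 2]

Sorted: [0, 0, 5, 7, 7, 9, 9]


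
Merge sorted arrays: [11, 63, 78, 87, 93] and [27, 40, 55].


Take 11 from A
Take 27 from B
Take 40 from B
Take 55 from B

Merged: [11, 27, 40, 55, 63, 78, 87, 93]


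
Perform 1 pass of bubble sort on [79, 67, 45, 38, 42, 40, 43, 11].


Initial: [79, 67, 45, 38, 42, 40, 43, 11]
Pass 1: [67, 45, 38, 42, 40, 43, 11, 79] (7 swaps)

After 1 pass: [67, 45, 38, 42, 40, 43, 11, 79]


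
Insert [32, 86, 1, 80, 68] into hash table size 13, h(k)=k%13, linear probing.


Insert 32: h=6 -> slot 6
Insert 86: h=8 -> slot 8
Insert 1: h=1 -> slot 1
Insert 80: h=2 -> slot 2
Insert 68: h=3 -> slot 3

Table: [None, 1, 80, 68, None, None, 32, None, 86, None, None, None, None]


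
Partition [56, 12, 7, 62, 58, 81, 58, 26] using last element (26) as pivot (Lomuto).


Pivot: 26
  12 <= 26: swap -> [12, 56, 7, 62, 58, 81, 58, 26]
  7 <= 26: swap -> [12, 7, 56, 62, 58, 81, 58, 26]
Place pivot at 2: [12, 7, 26, 62, 58, 81, 58, 56]

Partitioned: [12, 7, 26, 62, 58, 81, 58, 56]


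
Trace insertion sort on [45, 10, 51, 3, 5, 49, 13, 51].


Initial: [45, 10, 51, 3, 5, 49, 13, 51]
Insert 10: [10, 45, 51, 3, 5, 49, 13, 51]
Insert 51: [10, 45, 51, 3, 5, 49, 13, 51]
Insert 3: [3, 10, 45, 51, 5, 49, 13, 51]
Insert 5: [3, 5, 10, 45, 51, 49, 13, 51]
Insert 49: [3, 5, 10, 45, 49, 51, 13, 51]
Insert 13: [3, 5, 10, 13, 45, 49, 51, 51]
Insert 51: [3, 5, 10, 13, 45, 49, 51, 51]

Sorted: [3, 5, 10, 13, 45, 49, 51, 51]


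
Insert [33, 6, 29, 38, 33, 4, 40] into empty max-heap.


Insert 33: [33]
Insert 6: [33, 6]
Insert 29: [33, 6, 29]
Insert 38: [38, 33, 29, 6]
Insert 33: [38, 33, 29, 6, 33]
Insert 4: [38, 33, 29, 6, 33, 4]
Insert 40: [40, 33, 38, 6, 33, 4, 29]

Final heap: [40, 33, 38, 6, 33, 4, 29]


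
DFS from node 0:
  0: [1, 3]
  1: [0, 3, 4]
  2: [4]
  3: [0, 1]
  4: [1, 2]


Visit 0, push [3, 1]
Visit 1, push [4, 3]
Visit 3, push []
Visit 4, push [2]
Visit 2, push []

DFS order: [0, 1, 3, 4, 2]


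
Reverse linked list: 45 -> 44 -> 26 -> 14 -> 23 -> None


Step 1: curr=45, set curr.next=prev(None) | reversed so far: 45
Step 2: curr=44, set curr.next=prev(45) | reversed so far: 44 -> 45
Step 3: curr=26, set curr.next=prev(44) | reversed so far: 26 -> 44 -> 45
Step 4: curr=14, set curr.next=prev(26) | reversed so far: 14 -> 26 -> 44 -> 45
Step 5: curr=23, set curr.next=prev(14) | reversed so far: 23 -> 14 -> 26 -> 44 -> 45

23 -> 14 -> 26 -> 44 -> 45 -> None


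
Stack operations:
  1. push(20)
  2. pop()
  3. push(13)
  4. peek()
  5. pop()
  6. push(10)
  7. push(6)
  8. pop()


push(20) -> [20]
pop()->20, []
push(13) -> [13]
peek()->13
pop()->13, []
push(10) -> [10]
push(6) -> [10, 6]
pop()->6, [10]

Final stack: [10]


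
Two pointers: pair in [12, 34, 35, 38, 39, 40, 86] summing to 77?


lo=0(12)+hi=6(86)=98
lo=0(12)+hi=5(40)=52
lo=1(34)+hi=5(40)=74
lo=2(35)+hi=5(40)=75
lo=3(38)+hi=5(40)=78
lo=3(38)+hi=4(39)=77

Yes: 38+39=77


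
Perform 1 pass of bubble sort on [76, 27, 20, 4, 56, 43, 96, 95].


Initial: [76, 27, 20, 4, 56, 43, 96, 95]
Pass 1: [27, 20, 4, 56, 43, 76, 95, 96] (6 swaps)

After 1 pass: [27, 20, 4, 56, 43, 76, 95, 96]


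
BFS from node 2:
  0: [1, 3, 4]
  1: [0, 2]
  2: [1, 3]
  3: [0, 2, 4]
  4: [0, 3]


Visit 2, enqueue [1, 3]
Visit 1, enqueue [0]
Visit 3, enqueue [4]
Visit 0, enqueue []
Visit 4, enqueue []

BFS order: [2, 1, 3, 0, 4]


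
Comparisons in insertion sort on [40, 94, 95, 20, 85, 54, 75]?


Algorithm: insertion sort
Input: [40, 94, 95, 20, 85, 54, 75]
Sorted: [20, 40, 54, 75, 85, 94, 95]

16


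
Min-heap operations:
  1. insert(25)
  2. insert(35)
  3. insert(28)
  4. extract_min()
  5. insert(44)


insert(25) -> [25]
insert(35) -> [25, 35]
insert(28) -> [25, 35, 28]
extract_min()->25, [28, 35]
insert(44) -> [28, 35, 44]

Final heap: [28, 35, 44]


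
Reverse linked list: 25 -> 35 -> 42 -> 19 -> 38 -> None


Step 1: curr=25, set curr.next=prev(None) | reversed so far: 25
Step 2: curr=35, set curr.next=prev(25) | reversed so far: 35 -> 25
Step 3: curr=42, set curr.next=prev(35) | reversed so far: 42 -> 35 -> 25
Step 4: curr=19, set curr.next=prev(42) | reversed so far: 19 -> 42 -> 35 -> 25
Step 5: curr=38, set curr.next=prev(19) | reversed so far: 38 -> 19 -> 42 -> 35 -> 25

38 -> 19 -> 42 -> 35 -> 25 -> None


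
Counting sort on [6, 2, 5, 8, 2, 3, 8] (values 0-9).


Input: [6, 2, 5, 8, 2, 3, 8]
Counts: [0, 0, 2, 1, 0, 1, 1, 0, 2, 0]

Sorted: [2, 2, 3, 5, 6, 8, 8]


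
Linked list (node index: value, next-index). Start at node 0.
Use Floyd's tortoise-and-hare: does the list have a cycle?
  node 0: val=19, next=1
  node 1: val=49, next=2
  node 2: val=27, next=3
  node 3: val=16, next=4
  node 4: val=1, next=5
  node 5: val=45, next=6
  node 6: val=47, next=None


Floyd's tortoise (slow, +1) and hare (fast, +2):
  init: slow=0, fast=0
  step 1: slow=1, fast=2
  step 2: slow=2, fast=4
  step 3: slow=3, fast=6
  step 4: fast -> None, no cycle

Cycle: no


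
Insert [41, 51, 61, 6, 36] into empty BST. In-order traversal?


Insert 41: root
Insert 51: R from 41
Insert 61: R from 41 -> R from 51
Insert 6: L from 41
Insert 36: L from 41 -> R from 6

In-order: [6, 36, 41, 51, 61]


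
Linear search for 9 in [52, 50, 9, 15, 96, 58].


i=0: 52!=9
i=1: 50!=9
i=2: 9==9 found!

Found at 2, 3 comps


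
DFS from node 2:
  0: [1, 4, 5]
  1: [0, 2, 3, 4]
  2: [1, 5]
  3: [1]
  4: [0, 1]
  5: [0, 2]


Visit 2, push [5, 1]
Visit 1, push [4, 3, 0]
Visit 0, push [5, 4]
Visit 4, push []
Visit 5, push []
Visit 3, push []

DFS order: [2, 1, 0, 4, 5, 3]


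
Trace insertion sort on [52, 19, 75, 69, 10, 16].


Initial: [52, 19, 75, 69, 10, 16]
Insert 19: [19, 52, 75, 69, 10, 16]
Insert 75: [19, 52, 75, 69, 10, 16]
Insert 69: [19, 52, 69, 75, 10, 16]
Insert 10: [10, 19, 52, 69, 75, 16]
Insert 16: [10, 16, 19, 52, 69, 75]

Sorted: [10, 16, 19, 52, 69, 75]


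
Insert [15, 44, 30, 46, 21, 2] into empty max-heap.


Insert 15: [15]
Insert 44: [44, 15]
Insert 30: [44, 15, 30]
Insert 46: [46, 44, 30, 15]
Insert 21: [46, 44, 30, 15, 21]
Insert 2: [46, 44, 30, 15, 21, 2]

Final heap: [46, 44, 30, 15, 21, 2]


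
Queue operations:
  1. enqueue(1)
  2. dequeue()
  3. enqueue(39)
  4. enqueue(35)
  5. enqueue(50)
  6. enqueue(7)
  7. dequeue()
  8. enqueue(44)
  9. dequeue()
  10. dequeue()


enqueue(1) -> [1]
dequeue()->1, []
enqueue(39) -> [39]
enqueue(35) -> [39, 35]
enqueue(50) -> [39, 35, 50]
enqueue(7) -> [39, 35, 50, 7]
dequeue()->39, [35, 50, 7]
enqueue(44) -> [35, 50, 7, 44]
dequeue()->35, [50, 7, 44]
dequeue()->50, [7, 44]

Final queue: [7, 44]


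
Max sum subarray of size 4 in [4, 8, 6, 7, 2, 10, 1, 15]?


[0:4]: 25
[1:5]: 23
[2:6]: 25
[3:7]: 20
[4:8]: 28

Max: 28 at [4:8]


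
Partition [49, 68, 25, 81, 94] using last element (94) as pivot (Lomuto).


Pivot: 94
  49 <= 94: advance i (no swap)
  68 <= 94: advance i (no swap)
  25 <= 94: advance i (no swap)
  81 <= 94: advance i (no swap)
Place pivot at 4: [49, 68, 25, 81, 94]

Partitioned: [49, 68, 25, 81, 94]


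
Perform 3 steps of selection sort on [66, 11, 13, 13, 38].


Initial: [66, 11, 13, 13, 38]
Step 1: min=11 at 1
  Swap: [11, 66, 13, 13, 38]
Step 2: min=13 at 2
  Swap: [11, 13, 66, 13, 38]
Step 3: min=13 at 3
  Swap: [11, 13, 13, 66, 38]

After 3 steps: [11, 13, 13, 66, 38]


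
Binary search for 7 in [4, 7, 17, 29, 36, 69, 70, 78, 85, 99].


Step 1: lo=0, hi=9, mid=4, val=36
Step 2: lo=0, hi=3, mid=1, val=7

Found at index 1


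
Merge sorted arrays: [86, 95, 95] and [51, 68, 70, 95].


Take 51 from B
Take 68 from B
Take 70 from B
Take 86 from A
Take 95 from A
Take 95 from A

Merged: [51, 68, 70, 86, 95, 95, 95]


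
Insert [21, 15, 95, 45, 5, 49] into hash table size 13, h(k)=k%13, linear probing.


Insert 21: h=8 -> slot 8
Insert 15: h=2 -> slot 2
Insert 95: h=4 -> slot 4
Insert 45: h=6 -> slot 6
Insert 5: h=5 -> slot 5
Insert 49: h=10 -> slot 10

Table: [None, None, 15, None, 95, 5, 45, None, 21, None, 49, None, None]


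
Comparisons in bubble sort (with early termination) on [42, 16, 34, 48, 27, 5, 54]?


Algorithm: bubble sort (with early termination)
Input: [42, 16, 34, 48, 27, 5, 54]
Sorted: [5, 16, 27, 34, 42, 48, 54]

21


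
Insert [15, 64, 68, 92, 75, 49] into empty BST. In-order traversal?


Insert 15: root
Insert 64: R from 15
Insert 68: R from 15 -> R from 64
Insert 92: R from 15 -> R from 64 -> R from 68
Insert 75: R from 15 -> R from 64 -> R from 68 -> L from 92
Insert 49: R from 15 -> L from 64

In-order: [15, 49, 64, 68, 75, 92]


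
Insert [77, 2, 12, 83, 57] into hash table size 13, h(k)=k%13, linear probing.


Insert 77: h=12 -> slot 12
Insert 2: h=2 -> slot 2
Insert 12: h=12, 1 probes -> slot 0
Insert 83: h=5 -> slot 5
Insert 57: h=5, 1 probes -> slot 6

Table: [12, None, 2, None, None, 83, 57, None, None, None, None, None, 77]


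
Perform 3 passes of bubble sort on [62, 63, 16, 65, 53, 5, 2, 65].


Initial: [62, 63, 16, 65, 53, 5, 2, 65]
Pass 1: [62, 16, 63, 53, 5, 2, 65, 65] (4 swaps)
Pass 2: [16, 62, 53, 5, 2, 63, 65, 65] (4 swaps)
Pass 3: [16, 53, 5, 2, 62, 63, 65, 65] (3 swaps)

After 3 passes: [16, 53, 5, 2, 62, 63, 65, 65]


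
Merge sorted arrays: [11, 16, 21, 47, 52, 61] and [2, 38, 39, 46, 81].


Take 2 from B
Take 11 from A
Take 16 from A
Take 21 from A
Take 38 from B
Take 39 from B
Take 46 from B
Take 47 from A
Take 52 from A
Take 61 from A

Merged: [2, 11, 16, 21, 38, 39, 46, 47, 52, 61, 81]


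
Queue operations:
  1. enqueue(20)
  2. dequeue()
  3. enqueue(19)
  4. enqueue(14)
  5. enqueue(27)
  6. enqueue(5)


enqueue(20) -> [20]
dequeue()->20, []
enqueue(19) -> [19]
enqueue(14) -> [19, 14]
enqueue(27) -> [19, 14, 27]
enqueue(5) -> [19, 14, 27, 5]

Final queue: [19, 14, 27, 5]


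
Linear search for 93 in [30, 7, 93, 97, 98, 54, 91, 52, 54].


i=0: 30!=93
i=1: 7!=93
i=2: 93==93 found!

Found at 2, 3 comps


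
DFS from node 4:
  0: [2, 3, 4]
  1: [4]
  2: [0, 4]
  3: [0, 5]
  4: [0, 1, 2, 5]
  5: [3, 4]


Visit 4, push [5, 2, 1, 0]
Visit 0, push [3, 2]
Visit 2, push []
Visit 3, push [5]
Visit 5, push []
Visit 1, push []

DFS order: [4, 0, 2, 3, 5, 1]


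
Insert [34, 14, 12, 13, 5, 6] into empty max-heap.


Insert 34: [34]
Insert 14: [34, 14]
Insert 12: [34, 14, 12]
Insert 13: [34, 14, 12, 13]
Insert 5: [34, 14, 12, 13, 5]
Insert 6: [34, 14, 12, 13, 5, 6]

Final heap: [34, 14, 12, 13, 5, 6]


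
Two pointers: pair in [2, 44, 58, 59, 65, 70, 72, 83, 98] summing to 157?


lo=0(2)+hi=8(98)=100
lo=1(44)+hi=8(98)=142
lo=2(58)+hi=8(98)=156
lo=3(59)+hi=8(98)=157

Yes: 59+98=157


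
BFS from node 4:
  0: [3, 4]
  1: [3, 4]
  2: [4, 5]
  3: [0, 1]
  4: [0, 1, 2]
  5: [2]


Visit 4, enqueue [0, 1, 2]
Visit 0, enqueue [3]
Visit 1, enqueue []
Visit 2, enqueue [5]
Visit 3, enqueue []
Visit 5, enqueue []

BFS order: [4, 0, 1, 2, 3, 5]


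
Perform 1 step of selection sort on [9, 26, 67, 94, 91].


Initial: [9, 26, 67, 94, 91]
Step 1: min=9 at 0
  Swap: [9, 26, 67, 94, 91]

After 1 step: [9, 26, 67, 94, 91]


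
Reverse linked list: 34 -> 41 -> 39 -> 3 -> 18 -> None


Step 1: curr=34, set curr.next=prev(None) | reversed so far: 34
Step 2: curr=41, set curr.next=prev(34) | reversed so far: 41 -> 34
Step 3: curr=39, set curr.next=prev(41) | reversed so far: 39 -> 41 -> 34
Step 4: curr=3, set curr.next=prev(39) | reversed so far: 3 -> 39 -> 41 -> 34
Step 5: curr=18, set curr.next=prev(3) | reversed so far: 18 -> 3 -> 39 -> 41 -> 34

18 -> 3 -> 39 -> 41 -> 34 -> None


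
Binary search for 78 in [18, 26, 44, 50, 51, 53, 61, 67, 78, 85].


Step 1: lo=0, hi=9, mid=4, val=51
Step 2: lo=5, hi=9, mid=7, val=67
Step 3: lo=8, hi=9, mid=8, val=78

Found at index 8


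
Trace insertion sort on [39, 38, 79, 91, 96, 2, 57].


Initial: [39, 38, 79, 91, 96, 2, 57]
Insert 38: [38, 39, 79, 91, 96, 2, 57]
Insert 79: [38, 39, 79, 91, 96, 2, 57]
Insert 91: [38, 39, 79, 91, 96, 2, 57]
Insert 96: [38, 39, 79, 91, 96, 2, 57]
Insert 2: [2, 38, 39, 79, 91, 96, 57]
Insert 57: [2, 38, 39, 57, 79, 91, 96]

Sorted: [2, 38, 39, 57, 79, 91, 96]


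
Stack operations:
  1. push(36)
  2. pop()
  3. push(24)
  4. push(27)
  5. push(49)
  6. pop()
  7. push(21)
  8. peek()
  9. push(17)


push(36) -> [36]
pop()->36, []
push(24) -> [24]
push(27) -> [24, 27]
push(49) -> [24, 27, 49]
pop()->49, [24, 27]
push(21) -> [24, 27, 21]
peek()->21
push(17) -> [24, 27, 21, 17]

Final stack: [24, 27, 21, 17]


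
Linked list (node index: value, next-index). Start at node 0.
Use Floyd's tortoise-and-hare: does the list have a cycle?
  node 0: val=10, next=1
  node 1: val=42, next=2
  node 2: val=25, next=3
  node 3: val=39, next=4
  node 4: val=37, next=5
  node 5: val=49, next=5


Floyd's tortoise (slow, +1) and hare (fast, +2):
  init: slow=0, fast=0
  step 1: slow=1, fast=2
  step 2: slow=2, fast=4
  step 3: slow=3, fast=5
  step 4: slow=4, fast=5
  step 5: slow=5, fast=5
  slow == fast at node 5: cycle detected

Cycle: yes


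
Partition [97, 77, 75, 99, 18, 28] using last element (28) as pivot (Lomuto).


Pivot: 28
  18 <= 28: swap -> [18, 77, 75, 99, 97, 28]
Place pivot at 1: [18, 28, 75, 99, 97, 77]

Partitioned: [18, 28, 75, 99, 97, 77]


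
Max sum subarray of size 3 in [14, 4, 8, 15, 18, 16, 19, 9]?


[0:3]: 26
[1:4]: 27
[2:5]: 41
[3:6]: 49
[4:7]: 53
[5:8]: 44

Max: 53 at [4:7]


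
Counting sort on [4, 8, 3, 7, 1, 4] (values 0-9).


Input: [4, 8, 3, 7, 1, 4]
Counts: [0, 1, 0, 1, 2, 0, 0, 1, 1, 0]

Sorted: [1, 3, 4, 4, 7, 8]


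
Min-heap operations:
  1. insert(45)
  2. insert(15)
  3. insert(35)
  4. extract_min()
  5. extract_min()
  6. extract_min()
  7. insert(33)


insert(45) -> [45]
insert(15) -> [15, 45]
insert(35) -> [15, 45, 35]
extract_min()->15, [35, 45]
extract_min()->35, [45]
extract_min()->45, []
insert(33) -> [33]

Final heap: [33]


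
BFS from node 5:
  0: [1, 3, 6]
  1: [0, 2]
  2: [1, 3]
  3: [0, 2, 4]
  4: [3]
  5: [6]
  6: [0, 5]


Visit 5, enqueue [6]
Visit 6, enqueue [0]
Visit 0, enqueue [1, 3]
Visit 1, enqueue [2]
Visit 3, enqueue [4]
Visit 2, enqueue []
Visit 4, enqueue []

BFS order: [5, 6, 0, 1, 3, 2, 4]


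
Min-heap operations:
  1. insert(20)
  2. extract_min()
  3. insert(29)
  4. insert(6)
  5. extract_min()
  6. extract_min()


insert(20) -> [20]
extract_min()->20, []
insert(29) -> [29]
insert(6) -> [6, 29]
extract_min()->6, [29]
extract_min()->29, []

Final heap: []


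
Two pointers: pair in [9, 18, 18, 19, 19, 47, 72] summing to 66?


lo=0(9)+hi=6(72)=81
lo=0(9)+hi=5(47)=56
lo=1(18)+hi=5(47)=65
lo=2(18)+hi=5(47)=65
lo=3(19)+hi=5(47)=66

Yes: 19+47=66


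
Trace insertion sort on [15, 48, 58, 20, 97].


Initial: [15, 48, 58, 20, 97]
Insert 48: [15, 48, 58, 20, 97]
Insert 58: [15, 48, 58, 20, 97]
Insert 20: [15, 20, 48, 58, 97]
Insert 97: [15, 20, 48, 58, 97]

Sorted: [15, 20, 48, 58, 97]


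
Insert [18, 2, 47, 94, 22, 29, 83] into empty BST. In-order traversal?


Insert 18: root
Insert 2: L from 18
Insert 47: R from 18
Insert 94: R from 18 -> R from 47
Insert 22: R from 18 -> L from 47
Insert 29: R from 18 -> L from 47 -> R from 22
Insert 83: R from 18 -> R from 47 -> L from 94

In-order: [2, 18, 22, 29, 47, 83, 94]


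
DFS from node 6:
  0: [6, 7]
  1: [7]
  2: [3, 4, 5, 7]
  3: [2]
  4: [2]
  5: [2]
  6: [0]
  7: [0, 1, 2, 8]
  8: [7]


Visit 6, push [0]
Visit 0, push [7]
Visit 7, push [8, 2, 1]
Visit 1, push []
Visit 2, push [5, 4, 3]
Visit 3, push []
Visit 4, push []
Visit 5, push []
Visit 8, push []

DFS order: [6, 0, 7, 1, 2, 3, 4, 5, 8]


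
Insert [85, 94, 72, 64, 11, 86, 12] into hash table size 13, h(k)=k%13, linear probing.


Insert 85: h=7 -> slot 7
Insert 94: h=3 -> slot 3
Insert 72: h=7, 1 probes -> slot 8
Insert 64: h=12 -> slot 12
Insert 11: h=11 -> slot 11
Insert 86: h=8, 1 probes -> slot 9
Insert 12: h=12, 1 probes -> slot 0

Table: [12, None, None, 94, None, None, None, 85, 72, 86, None, 11, 64]


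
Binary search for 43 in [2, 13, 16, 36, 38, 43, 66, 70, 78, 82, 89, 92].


Step 1: lo=0, hi=11, mid=5, val=43

Found at index 5


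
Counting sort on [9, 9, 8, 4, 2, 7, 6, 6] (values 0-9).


Input: [9, 9, 8, 4, 2, 7, 6, 6]
Counts: [0, 0, 1, 0, 1, 0, 2, 1, 1, 2]

Sorted: [2, 4, 6, 6, 7, 8, 9, 9]


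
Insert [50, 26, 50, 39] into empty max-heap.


Insert 50: [50]
Insert 26: [50, 26]
Insert 50: [50, 26, 50]
Insert 39: [50, 39, 50, 26]

Final heap: [50, 39, 50, 26]


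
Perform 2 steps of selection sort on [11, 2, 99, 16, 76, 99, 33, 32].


Initial: [11, 2, 99, 16, 76, 99, 33, 32]
Step 1: min=2 at 1
  Swap: [2, 11, 99, 16, 76, 99, 33, 32]
Step 2: min=11 at 1
  Swap: [2, 11, 99, 16, 76, 99, 33, 32]

After 2 steps: [2, 11, 99, 16, 76, 99, 33, 32]


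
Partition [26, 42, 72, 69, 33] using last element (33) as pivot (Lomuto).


Pivot: 33
  26 <= 33: advance i (no swap)
Place pivot at 1: [26, 33, 72, 69, 42]

Partitioned: [26, 33, 72, 69, 42]


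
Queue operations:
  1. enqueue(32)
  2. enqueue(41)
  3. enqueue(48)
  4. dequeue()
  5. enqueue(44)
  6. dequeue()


enqueue(32) -> [32]
enqueue(41) -> [32, 41]
enqueue(48) -> [32, 41, 48]
dequeue()->32, [41, 48]
enqueue(44) -> [41, 48, 44]
dequeue()->41, [48, 44]

Final queue: [48, 44]


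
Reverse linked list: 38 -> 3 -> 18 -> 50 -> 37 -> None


Step 1: curr=38, set curr.next=prev(None) | reversed so far: 38
Step 2: curr=3, set curr.next=prev(38) | reversed so far: 3 -> 38
Step 3: curr=18, set curr.next=prev(3) | reversed so far: 18 -> 3 -> 38
Step 4: curr=50, set curr.next=prev(18) | reversed so far: 50 -> 18 -> 3 -> 38
Step 5: curr=37, set curr.next=prev(50) | reversed so far: 37 -> 50 -> 18 -> 3 -> 38

37 -> 50 -> 18 -> 3 -> 38 -> None


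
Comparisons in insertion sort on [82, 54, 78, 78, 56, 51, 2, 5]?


Algorithm: insertion sort
Input: [82, 54, 78, 78, 56, 51, 2, 5]
Sorted: [2, 5, 51, 54, 56, 78, 78, 82]

27


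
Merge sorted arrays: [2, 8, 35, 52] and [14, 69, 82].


Take 2 from A
Take 8 from A
Take 14 from B
Take 35 from A
Take 52 from A

Merged: [2, 8, 14, 35, 52, 69, 82]


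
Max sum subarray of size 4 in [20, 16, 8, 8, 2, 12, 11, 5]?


[0:4]: 52
[1:5]: 34
[2:6]: 30
[3:7]: 33
[4:8]: 30

Max: 52 at [0:4]


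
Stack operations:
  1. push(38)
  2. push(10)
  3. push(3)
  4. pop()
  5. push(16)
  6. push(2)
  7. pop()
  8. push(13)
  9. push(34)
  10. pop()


push(38) -> [38]
push(10) -> [38, 10]
push(3) -> [38, 10, 3]
pop()->3, [38, 10]
push(16) -> [38, 10, 16]
push(2) -> [38, 10, 16, 2]
pop()->2, [38, 10, 16]
push(13) -> [38, 10, 16, 13]
push(34) -> [38, 10, 16, 13, 34]
pop()->34, [38, 10, 16, 13]

Final stack: [38, 10, 16, 13]


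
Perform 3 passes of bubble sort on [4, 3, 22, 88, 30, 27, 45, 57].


Initial: [4, 3, 22, 88, 30, 27, 45, 57]
Pass 1: [3, 4, 22, 30, 27, 45, 57, 88] (5 swaps)
Pass 2: [3, 4, 22, 27, 30, 45, 57, 88] (1 swaps)
Pass 3: [3, 4, 22, 27, 30, 45, 57, 88] (0 swaps)

After 3 passes: [3, 4, 22, 27, 30, 45, 57, 88]


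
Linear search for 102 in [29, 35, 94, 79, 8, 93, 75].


i=0: 29!=102
i=1: 35!=102
i=2: 94!=102
i=3: 79!=102
i=4: 8!=102
i=5: 93!=102
i=6: 75!=102

Not found, 7 comps


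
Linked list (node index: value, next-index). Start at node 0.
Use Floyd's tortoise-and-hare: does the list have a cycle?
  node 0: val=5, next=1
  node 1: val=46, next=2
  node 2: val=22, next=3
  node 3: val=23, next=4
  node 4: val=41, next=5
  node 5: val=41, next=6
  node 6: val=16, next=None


Floyd's tortoise (slow, +1) and hare (fast, +2):
  init: slow=0, fast=0
  step 1: slow=1, fast=2
  step 2: slow=2, fast=4
  step 3: slow=3, fast=6
  step 4: fast -> None, no cycle

Cycle: no


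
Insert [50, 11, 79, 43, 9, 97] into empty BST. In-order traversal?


Insert 50: root
Insert 11: L from 50
Insert 79: R from 50
Insert 43: L from 50 -> R from 11
Insert 9: L from 50 -> L from 11
Insert 97: R from 50 -> R from 79

In-order: [9, 11, 43, 50, 79, 97]


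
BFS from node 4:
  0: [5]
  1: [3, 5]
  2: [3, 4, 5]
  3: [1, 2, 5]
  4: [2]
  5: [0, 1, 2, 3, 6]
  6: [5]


Visit 4, enqueue [2]
Visit 2, enqueue [3, 5]
Visit 3, enqueue [1]
Visit 5, enqueue [0, 6]
Visit 1, enqueue []
Visit 0, enqueue []
Visit 6, enqueue []

BFS order: [4, 2, 3, 5, 1, 0, 6]


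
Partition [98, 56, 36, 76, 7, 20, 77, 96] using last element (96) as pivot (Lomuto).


Pivot: 96
  56 <= 96: swap -> [56, 98, 36, 76, 7, 20, 77, 96]
  36 <= 96: swap -> [56, 36, 98, 76, 7, 20, 77, 96]
  76 <= 96: swap -> [56, 36, 76, 98, 7, 20, 77, 96]
  7 <= 96: swap -> [56, 36, 76, 7, 98, 20, 77, 96]
  20 <= 96: swap -> [56, 36, 76, 7, 20, 98, 77, 96]
  77 <= 96: swap -> [56, 36, 76, 7, 20, 77, 98, 96]
Place pivot at 6: [56, 36, 76, 7, 20, 77, 96, 98]

Partitioned: [56, 36, 76, 7, 20, 77, 96, 98]


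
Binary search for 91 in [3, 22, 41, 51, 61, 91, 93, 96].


Step 1: lo=0, hi=7, mid=3, val=51
Step 2: lo=4, hi=7, mid=5, val=91

Found at index 5


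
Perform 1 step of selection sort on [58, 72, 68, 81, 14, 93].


Initial: [58, 72, 68, 81, 14, 93]
Step 1: min=14 at 4
  Swap: [14, 72, 68, 81, 58, 93]

After 1 step: [14, 72, 68, 81, 58, 93]


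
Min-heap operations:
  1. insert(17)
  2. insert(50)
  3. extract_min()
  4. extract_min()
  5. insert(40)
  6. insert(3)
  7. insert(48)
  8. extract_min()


insert(17) -> [17]
insert(50) -> [17, 50]
extract_min()->17, [50]
extract_min()->50, []
insert(40) -> [40]
insert(3) -> [3, 40]
insert(48) -> [3, 40, 48]
extract_min()->3, [40, 48]

Final heap: [40, 48]


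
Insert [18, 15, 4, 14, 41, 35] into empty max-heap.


Insert 18: [18]
Insert 15: [18, 15]
Insert 4: [18, 15, 4]
Insert 14: [18, 15, 4, 14]
Insert 41: [41, 18, 4, 14, 15]
Insert 35: [41, 18, 35, 14, 15, 4]

Final heap: [41, 18, 35, 14, 15, 4]


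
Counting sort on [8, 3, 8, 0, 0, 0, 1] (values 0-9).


Input: [8, 3, 8, 0, 0, 0, 1]
Counts: [3, 1, 0, 1, 0, 0, 0, 0, 2, 0]

Sorted: [0, 0, 0, 1, 3, 8, 8]


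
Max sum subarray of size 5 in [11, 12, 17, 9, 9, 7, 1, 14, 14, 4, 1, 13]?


[0:5]: 58
[1:6]: 54
[2:7]: 43
[3:8]: 40
[4:9]: 45
[5:10]: 40
[6:11]: 34
[7:12]: 46

Max: 58 at [0:5]


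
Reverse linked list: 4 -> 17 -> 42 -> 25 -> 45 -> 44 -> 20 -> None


Step 1: curr=4, set curr.next=prev(None) | reversed so far: 4
Step 2: curr=17, set curr.next=prev(4) | reversed so far: 17 -> 4
Step 3: curr=42, set curr.next=prev(17) | reversed so far: 42 -> 17 -> 4
Step 4: curr=25, set curr.next=prev(42) | reversed so far: 25 -> 42 -> 17 -> 4
Step 5: curr=45, set curr.next=prev(25) | reversed so far: 45 -> 25 -> 42 -> 17 -> 4
Step 6: curr=44, set curr.next=prev(45) | reversed so far: 44 -> 45 -> 25 -> 42 -> 17 -> 4
Step 7: curr=20, set curr.next=prev(44) | reversed so far: 20 -> 44 -> 45 -> 25 -> 42 -> 17 -> 4

20 -> 44 -> 45 -> 25 -> 42 -> 17 -> 4 -> None


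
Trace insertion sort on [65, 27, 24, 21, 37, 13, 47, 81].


Initial: [65, 27, 24, 21, 37, 13, 47, 81]
Insert 27: [27, 65, 24, 21, 37, 13, 47, 81]
Insert 24: [24, 27, 65, 21, 37, 13, 47, 81]
Insert 21: [21, 24, 27, 65, 37, 13, 47, 81]
Insert 37: [21, 24, 27, 37, 65, 13, 47, 81]
Insert 13: [13, 21, 24, 27, 37, 65, 47, 81]
Insert 47: [13, 21, 24, 27, 37, 47, 65, 81]
Insert 81: [13, 21, 24, 27, 37, 47, 65, 81]

Sorted: [13, 21, 24, 27, 37, 47, 65, 81]


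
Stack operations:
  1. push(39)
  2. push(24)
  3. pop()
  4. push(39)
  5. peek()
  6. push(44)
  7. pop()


push(39) -> [39]
push(24) -> [39, 24]
pop()->24, [39]
push(39) -> [39, 39]
peek()->39
push(44) -> [39, 39, 44]
pop()->44, [39, 39]

Final stack: [39, 39]


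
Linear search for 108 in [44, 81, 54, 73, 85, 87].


i=0: 44!=108
i=1: 81!=108
i=2: 54!=108
i=3: 73!=108
i=4: 85!=108
i=5: 87!=108

Not found, 6 comps


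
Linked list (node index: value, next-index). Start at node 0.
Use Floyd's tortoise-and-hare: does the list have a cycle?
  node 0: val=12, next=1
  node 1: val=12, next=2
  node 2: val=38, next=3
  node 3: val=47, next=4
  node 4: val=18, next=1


Floyd's tortoise (slow, +1) and hare (fast, +2):
  init: slow=0, fast=0
  step 1: slow=1, fast=2
  step 2: slow=2, fast=4
  step 3: slow=3, fast=2
  step 4: slow=4, fast=4
  slow == fast at node 4: cycle detected

Cycle: yes


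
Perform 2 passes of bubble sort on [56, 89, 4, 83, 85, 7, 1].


Initial: [56, 89, 4, 83, 85, 7, 1]
Pass 1: [56, 4, 83, 85, 7, 1, 89] (5 swaps)
Pass 2: [4, 56, 83, 7, 1, 85, 89] (3 swaps)

After 2 passes: [4, 56, 83, 7, 1, 85, 89]


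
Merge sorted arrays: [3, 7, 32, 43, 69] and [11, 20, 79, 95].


Take 3 from A
Take 7 from A
Take 11 from B
Take 20 from B
Take 32 from A
Take 43 from A
Take 69 from A

Merged: [3, 7, 11, 20, 32, 43, 69, 79, 95]


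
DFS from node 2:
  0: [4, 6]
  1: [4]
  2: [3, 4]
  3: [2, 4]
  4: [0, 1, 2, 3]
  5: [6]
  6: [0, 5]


Visit 2, push [4, 3]
Visit 3, push [4]
Visit 4, push [1, 0]
Visit 0, push [6]
Visit 6, push [5]
Visit 5, push []
Visit 1, push []

DFS order: [2, 3, 4, 0, 6, 5, 1]


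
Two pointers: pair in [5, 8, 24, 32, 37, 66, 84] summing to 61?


lo=0(5)+hi=6(84)=89
lo=0(5)+hi=5(66)=71
lo=0(5)+hi=4(37)=42
lo=1(8)+hi=4(37)=45
lo=2(24)+hi=4(37)=61

Yes: 24+37=61


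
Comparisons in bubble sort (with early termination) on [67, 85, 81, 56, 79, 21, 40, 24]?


Algorithm: bubble sort (with early termination)
Input: [67, 85, 81, 56, 79, 21, 40, 24]
Sorted: [21, 24, 40, 56, 67, 79, 81, 85]

28


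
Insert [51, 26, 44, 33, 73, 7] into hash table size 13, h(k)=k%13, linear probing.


Insert 51: h=12 -> slot 12
Insert 26: h=0 -> slot 0
Insert 44: h=5 -> slot 5
Insert 33: h=7 -> slot 7
Insert 73: h=8 -> slot 8
Insert 7: h=7, 2 probes -> slot 9

Table: [26, None, None, None, None, 44, None, 33, 73, 7, None, None, 51]


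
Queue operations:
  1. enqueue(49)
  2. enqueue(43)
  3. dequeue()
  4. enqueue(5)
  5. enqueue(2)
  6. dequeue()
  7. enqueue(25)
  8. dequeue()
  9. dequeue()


enqueue(49) -> [49]
enqueue(43) -> [49, 43]
dequeue()->49, [43]
enqueue(5) -> [43, 5]
enqueue(2) -> [43, 5, 2]
dequeue()->43, [5, 2]
enqueue(25) -> [5, 2, 25]
dequeue()->5, [2, 25]
dequeue()->2, [25]

Final queue: [25]


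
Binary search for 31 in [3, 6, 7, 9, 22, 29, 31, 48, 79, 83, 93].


Step 1: lo=0, hi=10, mid=5, val=29
Step 2: lo=6, hi=10, mid=8, val=79
Step 3: lo=6, hi=7, mid=6, val=31

Found at index 6


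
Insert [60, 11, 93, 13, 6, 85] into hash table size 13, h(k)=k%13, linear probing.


Insert 60: h=8 -> slot 8
Insert 11: h=11 -> slot 11
Insert 93: h=2 -> slot 2
Insert 13: h=0 -> slot 0
Insert 6: h=6 -> slot 6
Insert 85: h=7 -> slot 7

Table: [13, None, 93, None, None, None, 6, 85, 60, None, None, 11, None]


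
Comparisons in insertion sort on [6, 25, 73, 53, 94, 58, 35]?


Algorithm: insertion sort
Input: [6, 25, 73, 53, 94, 58, 35]
Sorted: [6, 25, 35, 53, 58, 73, 94]

13


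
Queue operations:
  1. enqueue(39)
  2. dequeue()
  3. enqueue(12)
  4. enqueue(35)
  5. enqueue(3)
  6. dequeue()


enqueue(39) -> [39]
dequeue()->39, []
enqueue(12) -> [12]
enqueue(35) -> [12, 35]
enqueue(3) -> [12, 35, 3]
dequeue()->12, [35, 3]

Final queue: [35, 3]


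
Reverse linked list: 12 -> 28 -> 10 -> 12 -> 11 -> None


Step 1: curr=12, set curr.next=prev(None) | reversed so far: 12
Step 2: curr=28, set curr.next=prev(12) | reversed so far: 28 -> 12
Step 3: curr=10, set curr.next=prev(28) | reversed so far: 10 -> 28 -> 12
Step 4: curr=12, set curr.next=prev(10) | reversed so far: 12 -> 10 -> 28 -> 12
Step 5: curr=11, set curr.next=prev(12) | reversed so far: 11 -> 12 -> 10 -> 28 -> 12

11 -> 12 -> 10 -> 28 -> 12 -> None


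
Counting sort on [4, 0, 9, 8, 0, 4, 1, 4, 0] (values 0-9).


Input: [4, 0, 9, 8, 0, 4, 1, 4, 0]
Counts: [3, 1, 0, 0, 3, 0, 0, 0, 1, 1]

Sorted: [0, 0, 0, 1, 4, 4, 4, 8, 9]


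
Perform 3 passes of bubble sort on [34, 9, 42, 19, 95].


Initial: [34, 9, 42, 19, 95]
Pass 1: [9, 34, 19, 42, 95] (2 swaps)
Pass 2: [9, 19, 34, 42, 95] (1 swaps)
Pass 3: [9, 19, 34, 42, 95] (0 swaps)

After 3 passes: [9, 19, 34, 42, 95]


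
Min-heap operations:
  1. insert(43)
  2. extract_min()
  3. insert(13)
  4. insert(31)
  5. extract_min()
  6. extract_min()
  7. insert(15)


insert(43) -> [43]
extract_min()->43, []
insert(13) -> [13]
insert(31) -> [13, 31]
extract_min()->13, [31]
extract_min()->31, []
insert(15) -> [15]

Final heap: [15]


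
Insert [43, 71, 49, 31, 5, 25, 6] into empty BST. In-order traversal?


Insert 43: root
Insert 71: R from 43
Insert 49: R from 43 -> L from 71
Insert 31: L from 43
Insert 5: L from 43 -> L from 31
Insert 25: L from 43 -> L from 31 -> R from 5
Insert 6: L from 43 -> L from 31 -> R from 5 -> L from 25

In-order: [5, 6, 25, 31, 43, 49, 71]


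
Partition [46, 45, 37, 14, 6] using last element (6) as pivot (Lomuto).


Pivot: 6
Place pivot at 0: [6, 45, 37, 14, 46]

Partitioned: [6, 45, 37, 14, 46]


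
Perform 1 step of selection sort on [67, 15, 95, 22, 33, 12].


Initial: [67, 15, 95, 22, 33, 12]
Step 1: min=12 at 5
  Swap: [12, 15, 95, 22, 33, 67]

After 1 step: [12, 15, 95, 22, 33, 67]


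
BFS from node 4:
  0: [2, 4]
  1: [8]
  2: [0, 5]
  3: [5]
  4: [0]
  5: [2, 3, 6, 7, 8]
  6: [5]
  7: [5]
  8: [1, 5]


Visit 4, enqueue [0]
Visit 0, enqueue [2]
Visit 2, enqueue [5]
Visit 5, enqueue [3, 6, 7, 8]
Visit 3, enqueue []
Visit 6, enqueue []
Visit 7, enqueue []
Visit 8, enqueue [1]
Visit 1, enqueue []

BFS order: [4, 0, 2, 5, 3, 6, 7, 8, 1]


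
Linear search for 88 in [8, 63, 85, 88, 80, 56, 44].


i=0: 8!=88
i=1: 63!=88
i=2: 85!=88
i=3: 88==88 found!

Found at 3, 4 comps


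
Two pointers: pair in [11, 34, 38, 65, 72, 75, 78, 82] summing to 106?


lo=0(11)+hi=7(82)=93
lo=1(34)+hi=7(82)=116
lo=1(34)+hi=6(78)=112
lo=1(34)+hi=5(75)=109
lo=1(34)+hi=4(72)=106

Yes: 34+72=106


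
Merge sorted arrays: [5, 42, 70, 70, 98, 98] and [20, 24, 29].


Take 5 from A
Take 20 from B
Take 24 from B
Take 29 from B

Merged: [5, 20, 24, 29, 42, 70, 70, 98, 98]


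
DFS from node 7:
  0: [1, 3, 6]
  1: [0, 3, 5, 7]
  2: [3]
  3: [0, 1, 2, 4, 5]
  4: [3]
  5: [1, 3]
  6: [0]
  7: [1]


Visit 7, push [1]
Visit 1, push [5, 3, 0]
Visit 0, push [6, 3]
Visit 3, push [5, 4, 2]
Visit 2, push []
Visit 4, push []
Visit 5, push []
Visit 6, push []

DFS order: [7, 1, 0, 3, 2, 4, 5, 6]


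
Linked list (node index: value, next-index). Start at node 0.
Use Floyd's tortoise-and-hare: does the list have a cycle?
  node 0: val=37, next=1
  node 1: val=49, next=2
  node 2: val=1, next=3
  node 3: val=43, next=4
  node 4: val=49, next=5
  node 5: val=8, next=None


Floyd's tortoise (slow, +1) and hare (fast, +2):
  init: slow=0, fast=0
  step 1: slow=1, fast=2
  step 2: slow=2, fast=4
  step 3: fast 4->5->None, no cycle

Cycle: no


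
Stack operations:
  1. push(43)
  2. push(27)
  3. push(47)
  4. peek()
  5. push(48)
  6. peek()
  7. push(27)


push(43) -> [43]
push(27) -> [43, 27]
push(47) -> [43, 27, 47]
peek()->47
push(48) -> [43, 27, 47, 48]
peek()->48
push(27) -> [43, 27, 47, 48, 27]

Final stack: [43, 27, 47, 48, 27]
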